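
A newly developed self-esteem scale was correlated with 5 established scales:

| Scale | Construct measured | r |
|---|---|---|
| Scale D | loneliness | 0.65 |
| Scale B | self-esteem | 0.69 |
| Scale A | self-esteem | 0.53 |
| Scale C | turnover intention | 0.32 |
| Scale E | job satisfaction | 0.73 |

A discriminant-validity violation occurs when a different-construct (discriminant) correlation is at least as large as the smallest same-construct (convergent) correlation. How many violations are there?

2

Convergent (same construct = self-esteem): Scale B, Scale A.
Smallest convergent = 0.53. Discriminant values: 0.65, 0.32, 0.73; count ≥ 0.53 → 2.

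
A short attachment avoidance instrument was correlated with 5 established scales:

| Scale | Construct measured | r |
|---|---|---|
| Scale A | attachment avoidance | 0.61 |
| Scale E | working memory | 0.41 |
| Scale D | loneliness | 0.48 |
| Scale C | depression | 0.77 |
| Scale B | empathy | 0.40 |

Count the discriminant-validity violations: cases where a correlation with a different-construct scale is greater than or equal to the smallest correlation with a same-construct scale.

1

Convergent (same construct = attachment avoidance): Scale A.
Smallest convergent = 0.61. Discriminant values: 0.41, 0.48, 0.77, 0.40; count ≥ 0.61 → 1.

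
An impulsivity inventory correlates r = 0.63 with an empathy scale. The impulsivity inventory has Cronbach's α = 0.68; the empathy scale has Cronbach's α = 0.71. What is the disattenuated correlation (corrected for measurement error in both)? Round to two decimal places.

0.91

r_true = r_obs / √(r_xx · r_yy) = 0.63 / √(0.68 × 0.71) = 0.63 / √0.4828 = 0.63 / 0.6948 ≈ 0.91.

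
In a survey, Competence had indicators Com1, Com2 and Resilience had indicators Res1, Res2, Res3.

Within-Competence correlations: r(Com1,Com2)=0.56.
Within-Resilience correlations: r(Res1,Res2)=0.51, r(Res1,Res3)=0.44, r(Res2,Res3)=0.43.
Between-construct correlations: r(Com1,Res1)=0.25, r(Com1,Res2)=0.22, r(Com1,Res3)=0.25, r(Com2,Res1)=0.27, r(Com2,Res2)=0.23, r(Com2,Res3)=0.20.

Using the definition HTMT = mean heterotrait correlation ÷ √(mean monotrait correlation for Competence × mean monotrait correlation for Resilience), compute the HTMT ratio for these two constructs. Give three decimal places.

Mean between = 1.42/6 = 0.2367.
Mean within-Com = 0.56/1 = 0.5600; mean within-Res = 1.38/3 = 0.4600.
Geometric mean = √(0.5600 × 0.4600) = 0.5075.
HTMT = 0.2367 / 0.5075 = 0.466.

0.466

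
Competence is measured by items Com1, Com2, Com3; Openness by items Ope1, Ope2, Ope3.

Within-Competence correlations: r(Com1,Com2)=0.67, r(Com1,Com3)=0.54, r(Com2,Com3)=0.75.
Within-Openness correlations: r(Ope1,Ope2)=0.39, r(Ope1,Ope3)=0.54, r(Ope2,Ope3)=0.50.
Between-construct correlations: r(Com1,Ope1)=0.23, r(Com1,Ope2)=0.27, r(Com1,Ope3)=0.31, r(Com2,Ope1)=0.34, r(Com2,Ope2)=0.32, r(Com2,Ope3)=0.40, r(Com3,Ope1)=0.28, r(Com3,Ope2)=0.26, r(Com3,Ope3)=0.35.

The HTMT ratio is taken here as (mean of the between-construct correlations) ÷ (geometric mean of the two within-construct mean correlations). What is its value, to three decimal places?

0.550

Mean heterotrait r = 2.76/9 = 0.3067.
Mean within-Com = 1.96/3 = 0.6533; mean within-Ope = 1.43/3 = 0.4767.
Geometric mean = √(0.6533 × 0.4767) = 0.5581.
HTMT = 0.3067 / 0.5581 = 0.550.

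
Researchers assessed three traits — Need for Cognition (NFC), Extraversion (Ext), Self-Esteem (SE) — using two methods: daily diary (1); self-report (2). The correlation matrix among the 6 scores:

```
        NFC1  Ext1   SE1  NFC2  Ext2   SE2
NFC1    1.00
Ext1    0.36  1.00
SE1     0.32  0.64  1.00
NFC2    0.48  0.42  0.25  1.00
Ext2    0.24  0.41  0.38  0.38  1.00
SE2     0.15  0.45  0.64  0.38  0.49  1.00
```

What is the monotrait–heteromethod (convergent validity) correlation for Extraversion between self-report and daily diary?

0.41

Same trait (Ext), different methods: r(Ext2, Ext1) = 0.41.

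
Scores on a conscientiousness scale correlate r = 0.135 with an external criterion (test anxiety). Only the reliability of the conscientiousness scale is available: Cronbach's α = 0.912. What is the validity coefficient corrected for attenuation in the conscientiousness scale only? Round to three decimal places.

Single correction: r_c = r_obs / √r_xx = 0.135 / √0.912 = 0.135 / 0.9550 ≈ 0.141.

0.141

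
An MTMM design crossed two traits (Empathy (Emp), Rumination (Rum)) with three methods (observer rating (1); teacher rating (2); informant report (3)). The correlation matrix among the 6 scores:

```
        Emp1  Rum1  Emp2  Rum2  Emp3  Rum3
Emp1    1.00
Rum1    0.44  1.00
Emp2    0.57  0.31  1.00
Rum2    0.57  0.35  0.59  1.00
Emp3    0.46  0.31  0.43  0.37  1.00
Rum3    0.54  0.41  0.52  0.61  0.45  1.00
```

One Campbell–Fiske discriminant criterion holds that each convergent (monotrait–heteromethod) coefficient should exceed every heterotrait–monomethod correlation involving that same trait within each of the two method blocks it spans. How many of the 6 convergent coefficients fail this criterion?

Each convergent coefficient versus the relevant comparison correlations:
Emp (methods 1·2): 0.57 vs {0.44, 0.59} → fail.
Emp (methods 1·3): 0.46 vs {0.44, 0.45} → pass.
Emp (methods 2·3): 0.43 vs {0.59, 0.45} → fail.
Rum (methods 1·2): 0.35 vs {0.44, 0.59} → fail.
Rum (methods 1·3): 0.41 vs {0.44, 0.45} → fail.
Rum (methods 2·3): 0.61 vs {0.59, 0.45} → pass.
4 of 6 fail.

4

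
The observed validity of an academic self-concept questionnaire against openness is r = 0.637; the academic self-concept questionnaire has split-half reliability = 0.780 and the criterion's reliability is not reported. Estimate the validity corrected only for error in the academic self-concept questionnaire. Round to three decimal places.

0.721

Single correction: r_c = r_obs / √r_xx = 0.637 / √0.780 = 0.637 / 0.8832 ≈ 0.721.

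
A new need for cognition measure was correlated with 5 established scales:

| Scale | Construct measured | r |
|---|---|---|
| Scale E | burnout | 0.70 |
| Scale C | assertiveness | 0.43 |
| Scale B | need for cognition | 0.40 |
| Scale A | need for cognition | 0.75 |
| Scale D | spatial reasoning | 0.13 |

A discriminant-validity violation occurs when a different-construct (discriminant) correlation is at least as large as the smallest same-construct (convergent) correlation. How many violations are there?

Convergent (same construct = need for cognition): Scale B, Scale A.
Smallest convergent = 0.40. Discriminant values: 0.70, 0.43, 0.13; count ≥ 0.40 → 2.

2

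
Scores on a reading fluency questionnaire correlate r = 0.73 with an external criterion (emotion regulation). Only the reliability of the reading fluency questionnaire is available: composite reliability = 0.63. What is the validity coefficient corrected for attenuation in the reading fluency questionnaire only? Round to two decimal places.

Single correction: r_c = r_obs / √r_xx = 0.73 / √0.63 = 0.73 / 0.7937 ≈ 0.92.

0.92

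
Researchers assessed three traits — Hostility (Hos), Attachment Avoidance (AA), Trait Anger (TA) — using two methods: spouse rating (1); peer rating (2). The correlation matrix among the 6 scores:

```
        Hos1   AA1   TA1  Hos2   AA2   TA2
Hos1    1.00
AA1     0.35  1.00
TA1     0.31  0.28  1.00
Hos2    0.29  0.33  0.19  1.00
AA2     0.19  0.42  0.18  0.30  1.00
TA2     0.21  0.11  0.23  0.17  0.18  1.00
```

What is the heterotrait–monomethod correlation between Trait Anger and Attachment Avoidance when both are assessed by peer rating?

Different traits, same method: r(TA2, AA2) = 0.18.

0.18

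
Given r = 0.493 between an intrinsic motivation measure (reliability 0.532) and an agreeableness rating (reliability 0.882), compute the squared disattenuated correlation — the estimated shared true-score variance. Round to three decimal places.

0.518

Disattenuated r = 0.493 / √(0.532 × 0.882) = 0.493 / 0.6850 = 0.7197.
Shared true-score variance = 0.7197² = 0.5180 ≈ 0.518.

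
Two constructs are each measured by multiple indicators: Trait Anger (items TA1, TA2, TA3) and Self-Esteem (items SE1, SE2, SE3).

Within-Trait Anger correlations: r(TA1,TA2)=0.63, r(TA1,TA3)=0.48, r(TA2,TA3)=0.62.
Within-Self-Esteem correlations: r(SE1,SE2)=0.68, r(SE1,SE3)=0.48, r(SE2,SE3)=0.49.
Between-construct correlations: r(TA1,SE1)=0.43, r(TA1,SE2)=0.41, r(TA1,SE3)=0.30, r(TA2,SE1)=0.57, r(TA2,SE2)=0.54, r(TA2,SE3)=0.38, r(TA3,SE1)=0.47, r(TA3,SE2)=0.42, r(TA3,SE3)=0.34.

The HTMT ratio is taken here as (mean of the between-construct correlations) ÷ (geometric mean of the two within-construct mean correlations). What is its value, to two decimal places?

Mean between = 3.86/9 = 0.4289.
Mean within-TA = 1.73/3 = 0.5767; mean within-SE = 1.65/3 = 0.5500.
Geometric mean = √(0.5767 × 0.5500) = 0.5632.
HTMT = 0.4289 / 0.5632 = 0.76.

0.76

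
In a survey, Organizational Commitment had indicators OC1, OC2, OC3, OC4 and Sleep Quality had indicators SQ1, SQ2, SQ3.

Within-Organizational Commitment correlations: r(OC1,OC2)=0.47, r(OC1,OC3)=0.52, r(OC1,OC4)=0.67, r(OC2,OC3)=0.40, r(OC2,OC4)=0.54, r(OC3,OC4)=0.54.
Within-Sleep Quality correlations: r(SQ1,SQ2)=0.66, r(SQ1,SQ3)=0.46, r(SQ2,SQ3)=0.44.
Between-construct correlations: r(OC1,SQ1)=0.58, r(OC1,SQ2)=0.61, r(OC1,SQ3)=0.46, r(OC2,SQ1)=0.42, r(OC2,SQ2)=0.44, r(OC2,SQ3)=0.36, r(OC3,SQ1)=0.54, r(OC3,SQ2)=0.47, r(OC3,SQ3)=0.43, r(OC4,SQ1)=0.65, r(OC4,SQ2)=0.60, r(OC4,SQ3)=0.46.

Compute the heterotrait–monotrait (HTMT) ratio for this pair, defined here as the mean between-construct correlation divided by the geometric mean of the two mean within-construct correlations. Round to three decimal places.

0.962

Mean between = 6.02/12 = 0.5017.
Mean within-OC = 3.14/6 = 0.5233; mean within-SQ = 1.56/3 = 0.5200.
Geometric mean = √(0.5233 × 0.5200) = 0.5216.
HTMT = 0.5017 / 0.5216 = 0.962.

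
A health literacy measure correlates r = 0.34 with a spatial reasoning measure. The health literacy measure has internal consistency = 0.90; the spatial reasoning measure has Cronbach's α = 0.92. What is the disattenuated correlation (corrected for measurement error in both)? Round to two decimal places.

r_true = r_obs / √(r_xx · r_yy) = 0.34 / √(0.90 × 0.92) = 0.34 / √0.8280 = 0.34 / 0.9099 ≈ 0.37.

0.37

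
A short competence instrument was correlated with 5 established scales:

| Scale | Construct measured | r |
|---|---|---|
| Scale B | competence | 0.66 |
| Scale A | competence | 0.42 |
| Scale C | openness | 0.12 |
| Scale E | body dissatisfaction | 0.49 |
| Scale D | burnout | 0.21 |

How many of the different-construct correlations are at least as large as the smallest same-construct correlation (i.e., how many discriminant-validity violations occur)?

Convergent (same construct = competence): Scale B, Scale A.
Smallest convergent = 0.42. Discriminant values: 0.12, 0.49, 0.21; count ≥ 0.42 → 1.

1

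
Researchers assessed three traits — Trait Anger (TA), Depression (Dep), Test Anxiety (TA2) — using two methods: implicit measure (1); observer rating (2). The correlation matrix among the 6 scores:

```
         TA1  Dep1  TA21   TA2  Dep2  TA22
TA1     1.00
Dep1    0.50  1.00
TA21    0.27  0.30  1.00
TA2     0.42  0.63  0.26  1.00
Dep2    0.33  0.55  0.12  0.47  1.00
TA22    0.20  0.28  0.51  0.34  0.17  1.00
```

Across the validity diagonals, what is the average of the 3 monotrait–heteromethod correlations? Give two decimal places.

0.49

Convergent values: 0.42, 0.55, 0.51; mean = 1.48/3 = 0.49.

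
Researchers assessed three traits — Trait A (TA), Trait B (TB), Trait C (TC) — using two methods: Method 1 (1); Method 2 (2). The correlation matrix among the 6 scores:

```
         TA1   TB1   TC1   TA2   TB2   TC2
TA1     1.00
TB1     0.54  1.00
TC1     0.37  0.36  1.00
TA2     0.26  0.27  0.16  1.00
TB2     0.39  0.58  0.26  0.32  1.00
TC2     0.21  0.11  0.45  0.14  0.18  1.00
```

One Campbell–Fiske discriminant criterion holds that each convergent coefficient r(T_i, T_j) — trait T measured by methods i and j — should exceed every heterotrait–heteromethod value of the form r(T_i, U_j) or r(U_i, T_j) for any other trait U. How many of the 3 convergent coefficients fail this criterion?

1

Checking each validity diagonal entry against its comparison values:
TA (methods 1·2): 0.26 vs {0.39, 0.27, 0.21, 0.16} → fail.
TB (methods 1·2): 0.58 vs {0.27, 0.39, 0.11, 0.26} → pass.
TC (methods 1·2): 0.45 vs {0.16, 0.21, 0.26, 0.11} → pass.
1 of 3 fail.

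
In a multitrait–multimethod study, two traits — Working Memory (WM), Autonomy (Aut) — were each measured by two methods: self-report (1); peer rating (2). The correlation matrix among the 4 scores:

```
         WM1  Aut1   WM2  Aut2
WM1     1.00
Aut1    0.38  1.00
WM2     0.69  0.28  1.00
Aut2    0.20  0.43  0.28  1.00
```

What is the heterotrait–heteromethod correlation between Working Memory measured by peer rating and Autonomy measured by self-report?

Different traits and methods: r(WM2, Aut1) = 0.28.

0.28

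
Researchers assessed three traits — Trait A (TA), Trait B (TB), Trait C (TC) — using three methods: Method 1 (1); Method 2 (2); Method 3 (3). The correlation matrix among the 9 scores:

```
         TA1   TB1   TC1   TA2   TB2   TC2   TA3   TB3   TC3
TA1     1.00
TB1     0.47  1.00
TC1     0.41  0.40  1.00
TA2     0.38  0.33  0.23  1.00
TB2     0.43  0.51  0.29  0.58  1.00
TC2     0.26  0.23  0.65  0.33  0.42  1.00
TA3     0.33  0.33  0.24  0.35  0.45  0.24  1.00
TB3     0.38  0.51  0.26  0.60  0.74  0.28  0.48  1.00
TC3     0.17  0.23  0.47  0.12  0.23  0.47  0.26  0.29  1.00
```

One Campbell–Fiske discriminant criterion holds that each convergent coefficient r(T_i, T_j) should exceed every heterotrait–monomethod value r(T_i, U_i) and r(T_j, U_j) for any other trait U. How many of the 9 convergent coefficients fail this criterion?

Checking each validity diagonal entry against its comparison values:
TA (methods 1·2): 0.38 vs {0.47, 0.58, 0.41, 0.33} → fail.
TA (methods 1·3): 0.33 vs {0.47, 0.48, 0.41, 0.26} → fail.
TA (methods 2·3): 0.35 vs {0.58, 0.48, 0.33, 0.26} → fail.
TB (methods 1·2): 0.51 vs {0.47, 0.58, 0.40, 0.42} → fail.
TB (methods 1·3): 0.51 vs {0.47, 0.48, 0.40, 0.29} → pass.
TB (methods 2·3): 0.74 vs {0.58, 0.48, 0.42, 0.29} → pass.
TC (methods 1·2): 0.65 vs {0.41, 0.33, 0.40, 0.42} → pass.
TC (methods 1·3): 0.47 vs {0.41, 0.26, 0.40, 0.29} → pass.
TC (methods 2·3): 0.47 vs {0.33, 0.26, 0.42, 0.29} → pass.
4 of 9 fail.

4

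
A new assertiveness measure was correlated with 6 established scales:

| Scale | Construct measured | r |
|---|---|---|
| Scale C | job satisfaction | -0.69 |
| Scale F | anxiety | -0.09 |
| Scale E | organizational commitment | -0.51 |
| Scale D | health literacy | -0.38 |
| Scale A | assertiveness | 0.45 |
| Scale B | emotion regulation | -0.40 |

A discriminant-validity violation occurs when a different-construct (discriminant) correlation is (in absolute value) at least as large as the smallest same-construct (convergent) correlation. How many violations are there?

2

Convergent (same construct = assertiveness): Scale A.
Smallest convergent = 0.45. Discriminant |r|: 0.69, 0.09, 0.51, 0.38, 0.40; count ≥ 0.45 → 2.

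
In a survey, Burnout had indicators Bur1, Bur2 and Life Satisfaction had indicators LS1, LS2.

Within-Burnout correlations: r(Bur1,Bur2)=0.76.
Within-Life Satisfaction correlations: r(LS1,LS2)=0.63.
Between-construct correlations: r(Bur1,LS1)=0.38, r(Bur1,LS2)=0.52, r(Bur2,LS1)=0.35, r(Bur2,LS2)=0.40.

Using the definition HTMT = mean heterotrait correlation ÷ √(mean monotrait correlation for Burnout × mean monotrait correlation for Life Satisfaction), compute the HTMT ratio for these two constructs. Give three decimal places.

Between-construct mean = 1.65/4 = 0.4125.
Mean within-Bur = 0.76/1 = 0.7600; mean within-LS = 0.63/1 = 0.6300.
Geometric mean = √(0.7600 × 0.6300) = 0.6920.
HTMT = 0.4125 / 0.6920 = 0.596.

0.596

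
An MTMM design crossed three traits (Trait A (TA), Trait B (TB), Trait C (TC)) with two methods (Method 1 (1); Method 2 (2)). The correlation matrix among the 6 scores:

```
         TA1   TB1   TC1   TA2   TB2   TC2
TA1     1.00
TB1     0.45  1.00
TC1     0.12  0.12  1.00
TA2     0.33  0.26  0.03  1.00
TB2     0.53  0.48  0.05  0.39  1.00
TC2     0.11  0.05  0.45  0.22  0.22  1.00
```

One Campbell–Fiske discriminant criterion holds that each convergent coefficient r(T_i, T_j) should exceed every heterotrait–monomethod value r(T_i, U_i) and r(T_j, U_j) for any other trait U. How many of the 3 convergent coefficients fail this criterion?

1

Convergent coefficients and their comparison sets:
TA (methods 1·2): 0.33 vs {0.45, 0.39, 0.12, 0.22} → fail.
TB (methods 1·2): 0.48 vs {0.45, 0.39, 0.12, 0.22} → pass.
TC (methods 1·2): 0.45 vs {0.12, 0.22, 0.12, 0.22} → pass.
1 of 3 fail.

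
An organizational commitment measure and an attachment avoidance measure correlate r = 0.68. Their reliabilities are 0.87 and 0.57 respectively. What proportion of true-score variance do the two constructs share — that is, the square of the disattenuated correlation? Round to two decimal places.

Disattenuated r = 0.68 / √(0.87 × 0.57) = 0.68 / 0.7042 = 0.9656.
Shared true-score variance = 0.9656² = 0.9324 ≈ 0.93.

0.93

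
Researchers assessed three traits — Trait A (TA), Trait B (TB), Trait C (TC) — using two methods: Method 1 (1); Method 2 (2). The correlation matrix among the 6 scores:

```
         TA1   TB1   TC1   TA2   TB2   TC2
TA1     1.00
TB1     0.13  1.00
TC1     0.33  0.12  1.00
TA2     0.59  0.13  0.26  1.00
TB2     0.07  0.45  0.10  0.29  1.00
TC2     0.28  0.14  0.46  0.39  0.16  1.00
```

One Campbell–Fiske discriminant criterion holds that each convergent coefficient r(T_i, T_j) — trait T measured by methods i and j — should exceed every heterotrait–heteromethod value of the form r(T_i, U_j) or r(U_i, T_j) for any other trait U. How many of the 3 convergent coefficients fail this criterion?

Each convergent coefficient versus the relevant comparison correlations:
TA (methods 1·2): 0.59 vs {0.07, 0.13, 0.28, 0.26} → pass.
TB (methods 1·2): 0.45 vs {0.13, 0.07, 0.14, 0.10} → pass.
TC (methods 1·2): 0.46 vs {0.26, 0.28, 0.10, 0.14} → pass.
0 of 3 fail.

0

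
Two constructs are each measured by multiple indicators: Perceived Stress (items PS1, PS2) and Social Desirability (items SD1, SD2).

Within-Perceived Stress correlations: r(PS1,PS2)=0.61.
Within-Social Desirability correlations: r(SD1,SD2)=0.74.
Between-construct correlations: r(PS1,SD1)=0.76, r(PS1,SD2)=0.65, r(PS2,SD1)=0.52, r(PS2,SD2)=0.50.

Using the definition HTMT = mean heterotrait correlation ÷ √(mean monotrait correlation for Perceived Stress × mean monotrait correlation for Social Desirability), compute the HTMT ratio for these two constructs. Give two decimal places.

0.90

Mean heterotrait r = 2.43/4 = 0.6075.
Mean within-PS = 0.61/1 = 0.6100; mean within-SD = 0.74/1 = 0.7400.
Geometric mean = √(0.6100 × 0.7400) = 0.6719.
HTMT = 0.6075 / 0.6719 = 0.90.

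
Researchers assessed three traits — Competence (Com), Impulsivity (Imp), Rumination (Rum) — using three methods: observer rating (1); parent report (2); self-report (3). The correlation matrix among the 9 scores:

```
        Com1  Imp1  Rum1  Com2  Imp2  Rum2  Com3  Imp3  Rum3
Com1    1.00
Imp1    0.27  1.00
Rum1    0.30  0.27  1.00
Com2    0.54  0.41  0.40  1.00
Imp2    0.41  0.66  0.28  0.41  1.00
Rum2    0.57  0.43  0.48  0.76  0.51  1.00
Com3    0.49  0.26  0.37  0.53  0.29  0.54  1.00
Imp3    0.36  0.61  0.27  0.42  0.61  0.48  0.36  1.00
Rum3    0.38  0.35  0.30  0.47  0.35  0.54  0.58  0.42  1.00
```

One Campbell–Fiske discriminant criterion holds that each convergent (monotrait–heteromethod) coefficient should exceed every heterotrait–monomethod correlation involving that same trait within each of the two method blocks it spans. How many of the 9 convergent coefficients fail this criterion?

6

Each convergent coefficient versus the relevant comparison correlations:
Com (methods 1·2): 0.54 vs {0.27, 0.41, 0.30, 0.76} → fail.
Com (methods 1·3): 0.49 vs {0.27, 0.36, 0.30, 0.58} → fail.
Com (methods 2·3): 0.53 vs {0.41, 0.36, 0.76, 0.58} → fail.
Imp (methods 1·2): 0.66 vs {0.27, 0.41, 0.27, 0.51} → pass.
Imp (methods 1·3): 0.61 vs {0.27, 0.36, 0.27, 0.42} → pass.
Imp (methods 2·3): 0.61 vs {0.41, 0.36, 0.51, 0.42} → pass.
Rum (methods 1·2): 0.48 vs {0.30, 0.76, 0.27, 0.51} → fail.
Rum (methods 1·3): 0.30 vs {0.30, 0.58, 0.27, 0.42} → fail.
Rum (methods 2·3): 0.54 vs {0.76, 0.58, 0.51, 0.42} → fail.
6 of 9 fail.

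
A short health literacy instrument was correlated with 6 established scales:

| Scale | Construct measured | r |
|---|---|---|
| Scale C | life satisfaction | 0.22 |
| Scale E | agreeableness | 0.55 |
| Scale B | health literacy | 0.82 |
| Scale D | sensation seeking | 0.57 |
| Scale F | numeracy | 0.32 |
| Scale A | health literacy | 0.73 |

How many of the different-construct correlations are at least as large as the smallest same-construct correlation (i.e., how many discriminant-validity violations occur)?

0

Convergent (same construct = health literacy): Scale B, Scale A.
Smallest convergent = 0.73. Discriminant values: 0.22, 0.55, 0.57, 0.32; count ≥ 0.73 → 0.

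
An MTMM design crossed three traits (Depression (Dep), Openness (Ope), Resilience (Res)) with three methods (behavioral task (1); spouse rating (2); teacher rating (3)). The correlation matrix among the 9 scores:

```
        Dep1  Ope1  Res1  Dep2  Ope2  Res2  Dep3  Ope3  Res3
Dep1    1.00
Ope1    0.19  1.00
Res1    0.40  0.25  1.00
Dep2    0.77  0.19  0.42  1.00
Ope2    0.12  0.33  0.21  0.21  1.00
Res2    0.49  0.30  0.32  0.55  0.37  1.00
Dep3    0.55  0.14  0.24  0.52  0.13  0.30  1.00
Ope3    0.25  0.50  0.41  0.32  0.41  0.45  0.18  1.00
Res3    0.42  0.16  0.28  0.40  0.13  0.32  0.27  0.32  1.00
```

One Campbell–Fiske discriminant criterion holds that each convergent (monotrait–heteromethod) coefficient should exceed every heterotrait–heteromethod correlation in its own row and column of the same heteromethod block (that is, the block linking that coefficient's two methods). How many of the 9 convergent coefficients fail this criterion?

4

Checking each validity diagonal entry against its comparison values:
Dep (methods 1·2): 0.77 vs {0.12, 0.19, 0.49, 0.42} → pass.
Dep (methods 1·3): 0.55 vs {0.25, 0.14, 0.42, 0.24} → pass.
Dep (methods 2·3): 0.52 vs {0.32, 0.13, 0.40, 0.30} → pass.
Ope (methods 1·2): 0.33 vs {0.19, 0.12, 0.30, 0.21} → pass.
Ope (methods 1·3): 0.50 vs {0.14, 0.25, 0.16, 0.41} → pass.
Ope (methods 2·3): 0.41 vs {0.13, 0.32, 0.13, 0.45} → fail.
Res (methods 1·2): 0.32 vs {0.42, 0.49, 0.21, 0.30} → fail.
Res (methods 1·3): 0.28 vs {0.24, 0.42, 0.41, 0.16} → fail.
Res (methods 2·3): 0.32 vs {0.30, 0.40, 0.45, 0.13} → fail.
4 of 9 fail.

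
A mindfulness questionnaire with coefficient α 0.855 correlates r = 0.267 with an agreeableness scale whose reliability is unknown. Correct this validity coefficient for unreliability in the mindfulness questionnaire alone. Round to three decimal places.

Single correction: r_c = r_obs / √r_xx = 0.267 / √0.855 = 0.267 / 0.9247 ≈ 0.289.

0.289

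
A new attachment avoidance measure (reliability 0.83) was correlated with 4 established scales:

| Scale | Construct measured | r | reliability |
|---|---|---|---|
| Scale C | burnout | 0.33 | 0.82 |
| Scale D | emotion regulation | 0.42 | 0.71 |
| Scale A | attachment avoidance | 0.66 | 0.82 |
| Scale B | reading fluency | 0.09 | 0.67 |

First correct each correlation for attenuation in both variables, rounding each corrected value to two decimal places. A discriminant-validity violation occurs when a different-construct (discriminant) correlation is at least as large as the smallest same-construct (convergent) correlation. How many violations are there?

Disattenuated r (r / √(r_scale · r_new)):
  Scale C (disc): 0.33 / √(0.82·0.83) = 0.40
  Scale D (disc): 0.42 / √(0.71·0.83) = 0.55
  Scale A (conv): 0.66 / √(0.82·0.83) = 0.80
  Scale B (disc): 0.09 / √(0.67·0.83) = 0.12
Smallest convergent = 0.80. Discriminant values: 0.40, 0.55, 0.12; count ≥ 0.80 → 0.

0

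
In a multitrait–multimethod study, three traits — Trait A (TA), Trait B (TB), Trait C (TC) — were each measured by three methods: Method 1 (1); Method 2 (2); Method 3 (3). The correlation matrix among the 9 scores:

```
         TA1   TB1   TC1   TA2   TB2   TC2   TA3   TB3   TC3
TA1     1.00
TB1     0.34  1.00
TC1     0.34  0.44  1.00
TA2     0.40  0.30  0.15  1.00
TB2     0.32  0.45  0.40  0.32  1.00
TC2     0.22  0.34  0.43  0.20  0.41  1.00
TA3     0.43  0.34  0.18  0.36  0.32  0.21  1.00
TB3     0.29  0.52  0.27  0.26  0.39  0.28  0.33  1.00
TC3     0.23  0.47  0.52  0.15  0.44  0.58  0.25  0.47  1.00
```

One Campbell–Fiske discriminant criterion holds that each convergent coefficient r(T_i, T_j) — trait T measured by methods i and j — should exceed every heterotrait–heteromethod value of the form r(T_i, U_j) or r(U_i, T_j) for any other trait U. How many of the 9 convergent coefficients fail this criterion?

Convergent coefficients and their comparison sets:
TA (methods 1·2): 0.40 vs {0.32, 0.30, 0.22, 0.15} → pass.
TA (methods 1·3): 0.43 vs {0.29, 0.34, 0.23, 0.18} → pass.
TA (methods 2·3): 0.36 vs {0.26, 0.32, 0.15, 0.21} → pass.
TB (methods 1·2): 0.45 vs {0.30, 0.32, 0.34, 0.40} → pass.
TB (methods 1·3): 0.52 vs {0.34, 0.29, 0.47, 0.27} → pass.
TB (methods 2·3): 0.39 vs {0.32, 0.26, 0.44, 0.28} → fail.
TC (methods 1·2): 0.43 vs {0.15, 0.22, 0.40, 0.34} → pass.
TC (methods 1·3): 0.52 vs {0.18, 0.23, 0.27, 0.47} → pass.
TC (methods 2·3): 0.58 vs {0.21, 0.15, 0.28, 0.44} → pass.
1 of 9 fail.

1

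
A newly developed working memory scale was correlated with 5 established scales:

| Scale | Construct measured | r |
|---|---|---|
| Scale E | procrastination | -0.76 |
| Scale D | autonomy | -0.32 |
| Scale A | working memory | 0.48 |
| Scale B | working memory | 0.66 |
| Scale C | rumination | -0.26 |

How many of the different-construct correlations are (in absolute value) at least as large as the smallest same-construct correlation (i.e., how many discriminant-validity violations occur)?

1

Convergent (same construct = working memory): Scale A, Scale B.
Smallest convergent = 0.48. Discriminant |r|: 0.76, 0.32, 0.26; count ≥ 0.48 → 1.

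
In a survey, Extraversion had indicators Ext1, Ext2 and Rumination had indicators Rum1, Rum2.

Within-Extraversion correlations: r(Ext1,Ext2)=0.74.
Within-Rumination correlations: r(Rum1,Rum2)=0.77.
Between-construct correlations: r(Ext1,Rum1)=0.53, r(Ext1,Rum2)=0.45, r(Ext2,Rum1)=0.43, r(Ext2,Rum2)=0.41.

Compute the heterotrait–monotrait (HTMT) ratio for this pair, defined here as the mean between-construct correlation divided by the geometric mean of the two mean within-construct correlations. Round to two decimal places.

0.60

Mean between = 1.82/4 = 0.4550.
Mean within-Ext = 0.74/1 = 0.7400; mean within-Rum = 0.77/1 = 0.7700.
Geometric mean = √(0.7400 × 0.7700) = 0.7549.
HTMT = 0.4550 / 0.7549 = 0.60.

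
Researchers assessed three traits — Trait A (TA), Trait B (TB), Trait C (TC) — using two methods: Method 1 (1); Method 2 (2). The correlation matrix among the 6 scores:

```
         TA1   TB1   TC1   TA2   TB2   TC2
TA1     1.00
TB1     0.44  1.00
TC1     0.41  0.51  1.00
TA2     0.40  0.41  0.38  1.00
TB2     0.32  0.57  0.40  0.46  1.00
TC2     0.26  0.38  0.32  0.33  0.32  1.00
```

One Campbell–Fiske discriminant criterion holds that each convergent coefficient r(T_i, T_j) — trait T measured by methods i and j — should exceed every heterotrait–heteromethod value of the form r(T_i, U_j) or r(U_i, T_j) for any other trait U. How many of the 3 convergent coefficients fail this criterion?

2

Each convergent coefficient versus the relevant comparison correlations:
TA (methods 1·2): 0.40 vs {0.32, 0.41, 0.26, 0.38} → fail.
TB (methods 1·2): 0.57 vs {0.41, 0.32, 0.38, 0.40} → pass.
TC (methods 1·2): 0.32 vs {0.38, 0.26, 0.40, 0.38} → fail.
2 of 3 fail.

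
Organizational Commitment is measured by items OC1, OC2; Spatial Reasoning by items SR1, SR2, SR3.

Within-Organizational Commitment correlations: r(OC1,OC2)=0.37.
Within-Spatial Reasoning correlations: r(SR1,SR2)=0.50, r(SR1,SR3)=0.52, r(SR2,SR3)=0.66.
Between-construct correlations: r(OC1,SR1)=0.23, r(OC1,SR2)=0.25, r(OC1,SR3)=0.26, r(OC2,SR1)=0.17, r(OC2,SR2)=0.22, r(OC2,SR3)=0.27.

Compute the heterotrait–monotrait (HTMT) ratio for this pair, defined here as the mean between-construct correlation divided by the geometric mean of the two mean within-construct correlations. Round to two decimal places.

0.51

Mean heterotrait r = 1.40/6 = 0.2333.
Mean within-OC = 0.37/1 = 0.3700; mean within-SR = 1.68/3 = 0.5600.
Geometric mean = √(0.3700 × 0.5600) = 0.4552.
HTMT = 0.2333 / 0.4552 = 0.51.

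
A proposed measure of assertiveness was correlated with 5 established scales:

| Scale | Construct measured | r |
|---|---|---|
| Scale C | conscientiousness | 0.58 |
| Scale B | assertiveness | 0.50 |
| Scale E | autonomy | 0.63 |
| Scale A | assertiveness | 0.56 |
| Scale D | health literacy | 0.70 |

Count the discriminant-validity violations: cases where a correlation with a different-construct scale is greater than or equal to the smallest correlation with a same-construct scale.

3

Convergent (same construct = assertiveness): Scale B, Scale A.
Smallest convergent = 0.50. Discriminant values: 0.58, 0.63, 0.70; count ≥ 0.50 → 3.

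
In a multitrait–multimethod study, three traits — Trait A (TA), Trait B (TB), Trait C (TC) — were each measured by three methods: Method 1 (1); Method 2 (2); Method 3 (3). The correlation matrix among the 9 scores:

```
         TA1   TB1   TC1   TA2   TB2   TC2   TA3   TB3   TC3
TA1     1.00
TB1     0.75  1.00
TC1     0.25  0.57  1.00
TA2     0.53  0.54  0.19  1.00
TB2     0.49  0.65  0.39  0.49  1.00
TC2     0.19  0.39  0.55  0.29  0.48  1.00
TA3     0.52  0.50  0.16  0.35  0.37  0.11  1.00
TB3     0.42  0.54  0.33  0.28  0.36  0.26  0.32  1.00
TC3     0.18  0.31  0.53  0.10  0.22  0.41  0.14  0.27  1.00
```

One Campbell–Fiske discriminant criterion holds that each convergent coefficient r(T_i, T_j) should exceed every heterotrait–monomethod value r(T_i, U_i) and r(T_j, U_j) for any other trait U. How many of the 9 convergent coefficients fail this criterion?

Convergent coefficients and their comparison sets:
TA (methods 1·2): 0.53 vs {0.75, 0.49, 0.25, 0.29} → fail.
TA (methods 1·3): 0.52 vs {0.75, 0.32, 0.25, 0.14} → fail.
TA (methods 2·3): 0.35 vs {0.49, 0.32, 0.29, 0.14} → fail.
TB (methods 1·2): 0.65 vs {0.75, 0.49, 0.57, 0.48} → fail.
TB (methods 1·3): 0.54 vs {0.75, 0.32, 0.57, 0.27} → fail.
TB (methods 2·3): 0.36 vs {0.49, 0.32, 0.48, 0.27} → fail.
TC (methods 1·2): 0.55 vs {0.25, 0.29, 0.57, 0.48} → fail.
TC (methods 1·3): 0.53 vs {0.25, 0.14, 0.57, 0.27} → fail.
TC (methods 2·3): 0.41 vs {0.29, 0.14, 0.48, 0.27} → fail.
9 of 9 fail.

9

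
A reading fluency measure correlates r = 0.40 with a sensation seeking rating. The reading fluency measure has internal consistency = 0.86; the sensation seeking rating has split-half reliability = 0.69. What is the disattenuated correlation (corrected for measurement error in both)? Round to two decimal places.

0.52

r_true = r_obs / √(r_xx · r_yy) = 0.40 / √(0.86 × 0.69) = 0.40 / √0.5934 = 0.40 / 0.7703 ≈ 0.52.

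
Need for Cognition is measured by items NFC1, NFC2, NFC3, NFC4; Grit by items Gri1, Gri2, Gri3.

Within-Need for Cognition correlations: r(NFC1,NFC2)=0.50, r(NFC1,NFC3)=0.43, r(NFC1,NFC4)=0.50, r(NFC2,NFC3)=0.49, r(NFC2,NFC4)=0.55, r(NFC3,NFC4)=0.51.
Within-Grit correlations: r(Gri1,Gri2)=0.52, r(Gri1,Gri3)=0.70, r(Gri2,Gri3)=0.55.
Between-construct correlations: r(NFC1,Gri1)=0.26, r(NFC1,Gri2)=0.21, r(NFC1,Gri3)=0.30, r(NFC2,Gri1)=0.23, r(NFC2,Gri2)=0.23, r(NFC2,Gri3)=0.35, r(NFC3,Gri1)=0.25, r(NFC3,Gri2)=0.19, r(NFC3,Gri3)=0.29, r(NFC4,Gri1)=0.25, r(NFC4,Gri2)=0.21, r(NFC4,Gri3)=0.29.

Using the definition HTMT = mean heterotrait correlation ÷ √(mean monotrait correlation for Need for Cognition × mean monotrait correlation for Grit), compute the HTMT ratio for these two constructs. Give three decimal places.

Mean heterotrait r = 3.06/12 = 0.2550.
Mean within-NFC = 2.98/6 = 0.4967; mean within-Gri = 1.77/3 = 0.5900.
Geometric mean = √(0.4967 × 0.5900) = 0.5413.
HTMT = 0.2550 / 0.5413 = 0.471.

0.471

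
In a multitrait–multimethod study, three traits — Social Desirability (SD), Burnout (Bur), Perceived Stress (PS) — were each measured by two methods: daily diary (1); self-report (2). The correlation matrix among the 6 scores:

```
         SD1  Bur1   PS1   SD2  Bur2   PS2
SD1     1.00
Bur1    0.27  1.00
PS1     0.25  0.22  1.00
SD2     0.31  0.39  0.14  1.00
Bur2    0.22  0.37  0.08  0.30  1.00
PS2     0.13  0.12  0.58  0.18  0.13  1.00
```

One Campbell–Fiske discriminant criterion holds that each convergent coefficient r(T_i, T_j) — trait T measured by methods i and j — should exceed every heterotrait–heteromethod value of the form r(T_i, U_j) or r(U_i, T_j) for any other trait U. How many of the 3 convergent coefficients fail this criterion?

Convergent coefficients and their comparison sets:
SD (methods 1·2): 0.31 vs {0.22, 0.39, 0.13, 0.14} → fail.
Bur (methods 1·2): 0.37 vs {0.39, 0.22, 0.12, 0.08} → fail.
PS (methods 1·2): 0.58 vs {0.14, 0.13, 0.08, 0.12} → pass.
2 of 3 fail.

2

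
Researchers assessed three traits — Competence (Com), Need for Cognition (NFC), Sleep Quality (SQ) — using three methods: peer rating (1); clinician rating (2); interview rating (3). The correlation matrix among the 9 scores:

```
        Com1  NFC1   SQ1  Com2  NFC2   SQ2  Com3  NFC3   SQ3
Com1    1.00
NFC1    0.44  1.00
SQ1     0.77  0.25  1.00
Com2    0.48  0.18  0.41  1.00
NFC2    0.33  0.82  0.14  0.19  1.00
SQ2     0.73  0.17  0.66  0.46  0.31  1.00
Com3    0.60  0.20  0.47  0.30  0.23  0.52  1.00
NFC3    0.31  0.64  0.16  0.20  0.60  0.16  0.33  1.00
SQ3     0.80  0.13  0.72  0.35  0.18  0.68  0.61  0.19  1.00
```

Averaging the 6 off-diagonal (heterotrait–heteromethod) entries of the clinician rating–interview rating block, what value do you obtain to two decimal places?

HTHM values (method 2 × method 3): 0.20, 0.35, 0.23, 0.18, 0.52, 0.16; mean = 1.64/6 = 0.27.

0.27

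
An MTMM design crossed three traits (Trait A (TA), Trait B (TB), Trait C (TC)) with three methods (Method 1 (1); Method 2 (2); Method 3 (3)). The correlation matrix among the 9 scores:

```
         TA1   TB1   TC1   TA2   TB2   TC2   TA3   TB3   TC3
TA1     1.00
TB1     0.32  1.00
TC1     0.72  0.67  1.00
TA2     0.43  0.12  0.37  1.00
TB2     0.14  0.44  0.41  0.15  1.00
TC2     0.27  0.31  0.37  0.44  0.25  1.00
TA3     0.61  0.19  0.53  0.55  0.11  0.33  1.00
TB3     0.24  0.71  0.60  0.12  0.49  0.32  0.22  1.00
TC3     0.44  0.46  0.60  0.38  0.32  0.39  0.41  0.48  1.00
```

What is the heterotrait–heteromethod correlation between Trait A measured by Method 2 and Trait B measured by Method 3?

Different traits and methods: r(TA2, TB3) = 0.12.

0.12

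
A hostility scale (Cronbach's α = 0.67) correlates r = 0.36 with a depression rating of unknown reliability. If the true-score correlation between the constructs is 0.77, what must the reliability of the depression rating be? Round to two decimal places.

r_true = r_obs / √(r_xx · r_yy) ⇒ 0.77 = 0.36 / √(0.67 · r_yy).
√(0.67 · r_yy) = 0.36 / 0.77 = 0.4675; 0.67 · r_yy = 0.2186; r_yy = 0.2186 / 0.67 ≈ 0.33.

0.33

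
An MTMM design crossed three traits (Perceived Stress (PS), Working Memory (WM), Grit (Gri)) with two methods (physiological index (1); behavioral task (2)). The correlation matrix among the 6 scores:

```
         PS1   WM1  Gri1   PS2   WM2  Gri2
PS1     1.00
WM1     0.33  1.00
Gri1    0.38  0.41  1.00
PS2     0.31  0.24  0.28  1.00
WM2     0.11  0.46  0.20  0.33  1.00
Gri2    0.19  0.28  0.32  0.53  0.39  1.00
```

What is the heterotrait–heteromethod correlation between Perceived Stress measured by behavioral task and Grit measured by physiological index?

0.28

Different traits and methods: r(PS2, Gri1) = 0.28.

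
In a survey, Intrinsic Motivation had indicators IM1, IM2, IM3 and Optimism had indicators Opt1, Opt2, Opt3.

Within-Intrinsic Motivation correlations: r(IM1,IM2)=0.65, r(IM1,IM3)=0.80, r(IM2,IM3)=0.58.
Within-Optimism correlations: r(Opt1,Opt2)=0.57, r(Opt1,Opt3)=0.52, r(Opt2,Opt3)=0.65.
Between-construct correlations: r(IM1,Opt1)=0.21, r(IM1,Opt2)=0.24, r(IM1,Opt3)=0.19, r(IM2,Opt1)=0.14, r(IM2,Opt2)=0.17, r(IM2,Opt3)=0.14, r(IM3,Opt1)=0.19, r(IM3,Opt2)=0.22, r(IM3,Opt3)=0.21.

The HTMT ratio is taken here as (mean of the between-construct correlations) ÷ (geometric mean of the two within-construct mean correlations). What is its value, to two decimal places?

Mean between = 1.71/9 = 0.1900.
Mean within-IM = 2.03/3 = 0.6767; mean within-Opt = 1.74/3 = 0.5800.
Geometric mean = √(0.6767 × 0.5800) = 0.6265.
HTMT = 0.1900 / 0.6265 = 0.30.

0.30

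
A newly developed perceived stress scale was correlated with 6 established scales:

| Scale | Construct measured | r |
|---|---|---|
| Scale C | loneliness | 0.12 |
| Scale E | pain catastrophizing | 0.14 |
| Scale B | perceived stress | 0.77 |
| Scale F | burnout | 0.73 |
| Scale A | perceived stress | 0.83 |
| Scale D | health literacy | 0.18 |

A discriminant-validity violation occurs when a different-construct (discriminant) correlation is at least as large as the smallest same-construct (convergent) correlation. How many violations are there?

0

Convergent (same construct = perceived stress): Scale B, Scale A.
Smallest convergent = 0.77. Discriminant values: 0.12, 0.14, 0.73, 0.18; count ≥ 0.77 → 0.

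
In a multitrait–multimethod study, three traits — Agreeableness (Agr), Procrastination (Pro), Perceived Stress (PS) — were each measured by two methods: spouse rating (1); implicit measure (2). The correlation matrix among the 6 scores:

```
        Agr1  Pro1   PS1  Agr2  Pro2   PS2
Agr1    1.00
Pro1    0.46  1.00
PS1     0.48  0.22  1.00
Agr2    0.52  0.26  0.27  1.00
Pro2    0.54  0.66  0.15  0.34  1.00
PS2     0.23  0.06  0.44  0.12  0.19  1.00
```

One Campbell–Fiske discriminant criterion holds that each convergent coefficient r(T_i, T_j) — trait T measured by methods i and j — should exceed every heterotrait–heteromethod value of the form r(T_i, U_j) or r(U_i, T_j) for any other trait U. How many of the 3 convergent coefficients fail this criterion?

1

Each convergent coefficient versus the relevant comparison correlations:
Agr (methods 1·2): 0.52 vs {0.54, 0.26, 0.23, 0.27} → fail.
Pro (methods 1·2): 0.66 vs {0.26, 0.54, 0.06, 0.15} → pass.
PS (methods 1·2): 0.44 vs {0.27, 0.23, 0.15, 0.06} → pass.
1 of 3 fail.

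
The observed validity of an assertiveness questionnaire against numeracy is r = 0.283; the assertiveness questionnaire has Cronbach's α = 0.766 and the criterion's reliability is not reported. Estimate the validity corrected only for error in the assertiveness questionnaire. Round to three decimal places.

0.323

Single correction: r_c = r_obs / √r_xx = 0.283 / √0.766 = 0.283 / 0.8752 ≈ 0.323.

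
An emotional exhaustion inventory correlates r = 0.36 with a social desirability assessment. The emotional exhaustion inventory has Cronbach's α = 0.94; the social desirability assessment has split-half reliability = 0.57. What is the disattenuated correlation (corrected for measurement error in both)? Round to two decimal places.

r_true = r_obs / √(r_xx · r_yy) = 0.36 / √(0.94 × 0.57) = 0.36 / √0.5358 = 0.36 / 0.7320 ≈ 0.49.

0.49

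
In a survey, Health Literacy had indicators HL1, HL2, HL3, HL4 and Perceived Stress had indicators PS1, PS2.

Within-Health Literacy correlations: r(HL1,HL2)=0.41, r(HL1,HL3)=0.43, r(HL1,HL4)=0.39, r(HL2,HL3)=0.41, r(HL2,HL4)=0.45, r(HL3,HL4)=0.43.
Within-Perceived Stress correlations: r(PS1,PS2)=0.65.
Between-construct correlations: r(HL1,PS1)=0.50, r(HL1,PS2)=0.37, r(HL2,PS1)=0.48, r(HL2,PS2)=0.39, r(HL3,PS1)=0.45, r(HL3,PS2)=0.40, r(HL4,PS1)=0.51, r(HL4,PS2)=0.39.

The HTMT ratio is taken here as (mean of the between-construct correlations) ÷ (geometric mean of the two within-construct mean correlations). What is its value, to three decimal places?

0.835

Mean between = 3.49/8 = 0.4363.
Mean within-HL = 2.52/6 = 0.4200; mean within-PS = 0.65/1 = 0.6500.
Geometric mean = √(0.4200 × 0.6500) = 0.5225.
HTMT = 0.4363 / 0.5225 = 0.835.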